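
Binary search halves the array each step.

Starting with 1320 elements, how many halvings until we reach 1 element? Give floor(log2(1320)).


1320 / 2 = 660
660 / 2 = 330
330 / 2 = 165
165 / 2 = 82
82 / 2 = 41
41 / 2 = 20
20 / 2 = 10
10 / 2 = 5
5 / 2 = 2
2 / 2 = 1
Reached 1 after 10 halvings

10


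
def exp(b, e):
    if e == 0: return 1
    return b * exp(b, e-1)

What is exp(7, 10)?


exp(7, 10)
= 7 * exp(7, 9)
= 7 * 7 * exp(7, 8)
= 7 * 7 * 7 * exp(7, 7)
= 7 * 7 * 7 * 7 * exp(7, 6)
= 7 * 7 * 7 * 7 * 7 * exp(7, 5)
= 7 * 7 * 7 * 7 * 7 * 7 * exp(7, 4)
= 7 * 7 * 7 * 7 * 7 * 7 * 7 * exp(7, 3)
= 7 * 7 * 7 * 7 * 7 * 7 * 7 * 7 * exp(7, 2)
= 7 * 7 * 7 * 7 * 7 * 7 * 7 * 7 * 7 * exp(7, 1)
= 7 * 7 * 7 * 7 * 7 * 7 * 7 * 7 * 7 * 7 * exp(7, 0)
= 7 * 7 * 7 * 7 * 7 * 7 * 7 * 7 * 7 * 7 * 1
= 282475249

282475249


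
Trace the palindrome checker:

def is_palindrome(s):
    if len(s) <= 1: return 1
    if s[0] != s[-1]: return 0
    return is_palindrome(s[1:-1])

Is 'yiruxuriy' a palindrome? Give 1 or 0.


is_palindrome('yiruxuriy'): s[0]='y' == s[-1]='y' -> check is_palindrome('iruxuri')
is_palindrome('iruxuri'): s[0]='i' == s[-1]='i' -> check is_palindrome('ruxur')
is_palindrome('ruxur'): s[0]='r' == s[-1]='r' -> check is_palindrome('uxu')
is_palindrome('uxu'): s[0]='u' == s[-1]='u' -> check is_palindrome('x')
is_palindrome('x'): len <= 1 -> return 1  (base case)
Result: 1 (palindrome)

1


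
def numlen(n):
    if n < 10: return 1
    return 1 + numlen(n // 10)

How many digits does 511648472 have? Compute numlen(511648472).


numlen(511648472) = 1 + numlen(51164847)
numlen(51164847) = 1 + numlen(5116484)
numlen(5116484) = 1 + numlen(511648)
numlen(511648) = 1 + numlen(51164)
numlen(51164) = 1 + numlen(5116)
numlen(5116) = 1 + numlen(511)
numlen(511) = 1 + numlen(51)
numlen(51) = 1 + numlen(5)
numlen(5) = 1  (base case: 5 < 10)
Unwinding: 1 + 1 + 1 + 1 + 1 + 1 + 1 + 1 + 1 = 9

9


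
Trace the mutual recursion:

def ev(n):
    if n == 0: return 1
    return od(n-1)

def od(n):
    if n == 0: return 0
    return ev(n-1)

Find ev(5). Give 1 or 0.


ev(5) = od(4)
od(4) = ev(3)
ev(3) = od(2)
od(2) = ev(1)
ev(1) = od(0)
od(0) = 0  (base case)
Result: 0

0


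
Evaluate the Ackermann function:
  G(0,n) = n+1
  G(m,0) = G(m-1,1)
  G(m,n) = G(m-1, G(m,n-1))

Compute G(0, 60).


G(0, 60) = 61
Result: G(0, 60) = 61

61


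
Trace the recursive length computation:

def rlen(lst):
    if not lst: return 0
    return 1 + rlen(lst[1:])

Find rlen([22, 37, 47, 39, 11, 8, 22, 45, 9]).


rlen([22, 37, 47, 39, 11, 8, 22, 45, 9]) = 1 + rlen([37, 47, 39, 11, 8, 22, 45, 9])
rlen([37, 47, 39, 11, 8, 22, 45, 9]) = 1 + rlen([47, 39, 11, 8, 22, 45, 9])
rlen([47, 39, 11, 8, 22, 45, 9]) = 1 + rlen([39, 11, 8, 22, 45, 9])
rlen([39, 11, 8, 22, 45, 9]) = 1 + rlen([11, 8, 22, 45, 9])
rlen([11, 8, 22, 45, 9]) = 1 + rlen([8, 22, 45, 9])
rlen([8, 22, 45, 9]) = 1 + rlen([22, 45, 9])
rlen([22, 45, 9]) = 1 + rlen([45, 9])
rlen([45, 9]) = 1 + rlen([9])
rlen([9]) = 1 + rlen([])
rlen([]) = 0  (base case)
Unwinding: 1 + 1 + 1 + 1 + 1 + 1 + 1 + 1 + 1 + 0 = 9

9


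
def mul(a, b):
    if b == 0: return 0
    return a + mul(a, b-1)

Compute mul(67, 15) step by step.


mul(67, 15) = 67 + mul(67, 14)
mul(67, 14) = 67 + mul(67, 13)
mul(67, 13) = 67 + mul(67, 12)
mul(67, 12) = 67 + mul(67, 11)
mul(67, 11) = 67 + mul(67, 10)
mul(67, 10) = 67 + mul(67, 9)
mul(67, 9) = 67 + mul(67, 8)
mul(67, 8) = 67 + mul(67, 7)
mul(67, 7) = 67 + mul(67, 6)
mul(67, 6) = 67 + mul(67, 5)
mul(67, 5) = 67 + mul(67, 4)
mul(67, 4) = 67 + mul(67, 3)
mul(67, 3) = 67 + mul(67, 2)
mul(67, 2) = 67 + mul(67, 1)
mul(67, 1) = 67 + mul(67, 0)
mul(67, 0) = 0  (base case)
Total: 67 + 67 + 67 + 67 + 67 + 67 + 67 + 67 + 67 + 67 + 67 + 67 + 67 + 67 + 67 + 0 = 1005

1005


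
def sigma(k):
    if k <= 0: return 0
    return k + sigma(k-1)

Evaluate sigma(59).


sigma(59)
= 59 + 58 + 57 + 56 + 55 + 54 + 53 + 52 + 51 + 50 + 49 + 48 + 47 + 46 + 45 + 44 + 43 + 42 + 41 + 40 + 39 + 38 + 37 + 36 + 35 + 34 + 33 + 32 + 31 + 30 + 29 + 28 + 27 + 26 + 25 + 24 + 23 + 22 + 21 + 20 + 19 + 18 + 17 + 16 + 15 + 14 + 13 + 12 + 11 + 10 + 9 + 8 + 7 + 6 + 5 + 4 + 3 + 2 + 1 + sigma(0)
= 59 + 58 + 57 + 56 + 55 + 54 + 53 + 52 + 51 + 50 + 49 + 48 + 47 + 46 + 45 + 44 + 43 + 42 + 41 + 40 + 39 + 38 + 37 + 36 + 35 + 34 + 33 + 32 + 31 + 30 + 29 + 28 + 27 + 26 + 25 + 24 + 23 + 22 + 21 + 20 + 19 + 18 + 17 + 16 + 15 + 14 + 13 + 12 + 11 + 10 + 9 + 8 + 7 + 6 + 5 + 4 + 3 + 2 + 1 + 0
= 1770

1770


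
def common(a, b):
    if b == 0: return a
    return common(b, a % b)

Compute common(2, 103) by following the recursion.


common(2, 103) = common(103, 2)
common(103, 2) = common(2, 1)
common(2, 1) = common(1, 0)
common(1, 0) = 1  (base case)

1


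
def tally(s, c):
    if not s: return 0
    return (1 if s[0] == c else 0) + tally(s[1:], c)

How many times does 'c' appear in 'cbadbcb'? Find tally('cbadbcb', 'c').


s[0]='c' == 'c' -> 1
s[0]='b' != 'c' -> 0
s[0]='a' != 'c' -> 0
s[0]='d' != 'c' -> 0
s[0]='b' != 'c' -> 0
s[0]='c' == 'c' -> 1
s[0]='b' != 'c' -> 0
Sum: 1 + 0 + 0 + 0 + 0 + 1 + 0 = 2

2


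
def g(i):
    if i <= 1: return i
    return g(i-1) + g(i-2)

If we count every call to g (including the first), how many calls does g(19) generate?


Let C(n) = total calls for g(n)
C(0) = 1, C(1) = 1
C(2) = 1 + C(1) + C(0) = 1 + 1 + 1 = 3
C(3) = 1 + C(2) + C(1) = 1 + 3 + 1 = 5
C(4) = 1 + C(3) + C(2) = 1 + 5 + 3 = 9
C(5) = 1 + C(4) + C(3) = 1 + 9 + 5 = 15
C(6) = 1 + C(5) + C(4) = 1 + 15 + 9 = 25
C(7) = 1 + C(6) + C(5) = 1 + 25 + 15 = 41
C(8) = 1 + C(7) + C(6) = 1 + 41 + 25 = 67
C(9) = 1 + C(8) + C(7) = 1 + 67 + 41 = 109
C(10) = 1 + C(9) + C(8) = 1 + 109 + 67 = 177
C(11) = 1 + C(10) + C(9) = 1 + 177 + 109 = 287
C(12) = 1 + C(11) + C(10) = 1 + 287 + 177 = 465
C(13) = 1 + C(12) + C(11) = 1 + 465 + 287 = 753
C(14) = 1 + C(13) + C(12) = 1 + 753 + 465 = 1219
C(15) = 1 + C(14) + C(13) = 1 + 1219 + 753 = 1973
C(16) = 1 + C(15) + C(14) = 1 + 1973 + 1219 = 3193
C(17) = 1 + C(16) + C(15) = 1 + 3193 + 1973 = 5167
C(18) = 1 + C(17) + C(16) = 1 + 5167 + 3193 = 8361
C(19) = 1 + C(18) + C(17) = 1 + 8361 + 5167 = 13529

13529


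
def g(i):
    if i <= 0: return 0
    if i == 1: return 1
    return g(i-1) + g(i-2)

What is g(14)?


Computing g(14) bottom-up:
g(0) = 0
g(1) = 1
g(2) = g(1) + g(0) = 1 + 0 = 1
g(3) = g(2) + g(1) = 1 + 1 = 2
g(4) = g(3) + g(2) = 2 + 1 = 3
g(5) = g(4) + g(3) = 3 + 2 = 5
g(6) = g(5) + g(4) = 5 + 3 = 8
g(7) = g(6) + g(5) = 8 + 5 = 13
g(8) = g(7) + g(6) = 13 + 8 = 21
g(9) = g(8) + g(7) = 21 + 13 = 34
g(10) = g(9) + g(8) = 34 + 21 = 55
g(11) = g(10) + g(9) = 55 + 34 = 89
g(12) = g(11) + g(10) = 89 + 55 = 144
g(13) = g(12) + g(11) = 144 + 89 = 233
g(14) = g(13) + g(12) = 233 + 144 = 377

377


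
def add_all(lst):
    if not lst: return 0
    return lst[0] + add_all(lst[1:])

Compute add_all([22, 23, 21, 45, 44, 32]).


add_all([22, 23, 21, 45, 44, 32]) = 22 + add_all([23, 21, 45, 44, 32])
add_all([23, 21, 45, 44, 32]) = 23 + add_all([21, 45, 44, 32])
add_all([21, 45, 44, 32]) = 21 + add_all([45, 44, 32])
add_all([45, 44, 32]) = 45 + add_all([44, 32])
add_all([44, 32]) = 44 + add_all([32])
add_all([32]) = 32 + add_all([])
add_all([]) = 0  (base case)
Total: 22 + 23 + 21 + 45 + 44 + 32 + 0 = 187

187


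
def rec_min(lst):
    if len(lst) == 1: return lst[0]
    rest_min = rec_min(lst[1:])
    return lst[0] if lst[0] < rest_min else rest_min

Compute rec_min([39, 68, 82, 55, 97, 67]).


rec_min([39, 68, 82, 55, 97, 67]): compare 39 with rec_min([68, 82, 55, 97, 67])
rec_min([68, 82, 55, 97, 67]): compare 68 with rec_min([82, 55, 97, 67])
rec_min([82, 55, 97, 67]): compare 82 with rec_min([55, 97, 67])
rec_min([55, 97, 67]): compare 55 with rec_min([97, 67])
rec_min([97, 67]): compare 97 with rec_min([67])
rec_min([67]) = 67  (base case)
Compare 97 with 67 -> 67
Compare 55 with 67 -> 55
Compare 82 with 55 -> 55
Compare 68 with 55 -> 55
Compare 39 with 55 -> 39

39


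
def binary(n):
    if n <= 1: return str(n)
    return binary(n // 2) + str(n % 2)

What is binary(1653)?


binary(1653) = binary(826) + '1'
binary(826) = binary(413) + '0'
binary(413) = binary(206) + '1'
binary(206) = binary(103) + '0'
binary(103) = binary(51) + '1'
binary(51) = binary(25) + '1'
binary(25) = binary(12) + '1'
binary(12) = binary(6) + '0'
binary(6) = binary(3) + '0'
binary(3) = binary(1) + '1'
binary(1) = '1'  (base case)
Concatenating: '1' + '1' + '0' + '0' + '1' + '1' + '1' + '0' + '1' + '0' + '1' = '11001110101'

11001110101


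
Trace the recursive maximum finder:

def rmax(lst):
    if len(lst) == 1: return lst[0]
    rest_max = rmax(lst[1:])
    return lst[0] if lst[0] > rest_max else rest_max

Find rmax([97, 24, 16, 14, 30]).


rmax([97, 24, 16, 14, 30]): compare 97 with rmax([24, 16, 14, 30])
rmax([24, 16, 14, 30]): compare 24 with rmax([16, 14, 30])
rmax([16, 14, 30]): compare 16 with rmax([14, 30])
rmax([14, 30]): compare 14 with rmax([30])
rmax([30]) = 30  (base case)
Compare 14 with 30 -> 30
Compare 16 with 30 -> 30
Compare 24 with 30 -> 30
Compare 97 with 30 -> 97

97


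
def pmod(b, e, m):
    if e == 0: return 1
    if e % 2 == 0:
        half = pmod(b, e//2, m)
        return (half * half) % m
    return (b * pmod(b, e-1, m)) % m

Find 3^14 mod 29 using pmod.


pmod(3, 14, 29): e is even, compute pmod(3, 7, 29)
  pmod(3, 7, 29): e is odd, compute pmod(3, 6, 29)
    pmod(3, 6, 29): e is even, compute pmod(3, 3, 29)
      pmod(3, 3, 29): e is odd, compute pmod(3, 2, 29)
        pmod(3, 2, 29): e is even, compute pmod(3, 1, 29)
          pmod(3, 1, 29): e is odd, compute pmod(3, 0, 29)
          pmod(3, 0, 29) = 1
          (3 * 1) % 29 = 3
        half=3, (3*3) % 29 = 9
      (3 * 9) % 29 = 27
    half=27, (27*27) % 29 = 4
  (3 * 4) % 29 = 12
half=12, (12*12) % 29 = 28

28


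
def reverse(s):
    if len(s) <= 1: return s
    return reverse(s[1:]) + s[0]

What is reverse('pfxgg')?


reverse('pfxgg') = reverse('fxgg') + 'p'
reverse('fxgg') = reverse('xgg') + 'f'
reverse('xgg') = reverse('gg') + 'x'
reverse('gg') = reverse('g') + 'g'
reverse('g') = 'g'  (base case)
Concatenating: 'g' + 'g' + 'x' + 'f' + 'p' = 'ggxfp'

ggxfp


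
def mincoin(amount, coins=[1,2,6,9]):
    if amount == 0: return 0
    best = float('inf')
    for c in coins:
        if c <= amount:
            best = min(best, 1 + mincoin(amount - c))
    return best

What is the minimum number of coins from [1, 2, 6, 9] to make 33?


Building up with DP:
mincoin(0) = 0
mincoin(1) = min(1+mincoin(0)=1+0=1) = 1
mincoin(2) = min(1+mincoin(1)=1+1=2, 1+mincoin(0)=1+0=1) = 1
mincoin(3) = min(1+mincoin(2)=1+1=2, 1+mincoin(1)=1+1=2) = 2
mincoin(4) = min(1+mincoin(3)=1+2=3, 1+mincoin(2)=1+1=2) = 2
mincoin(5) = min(1+mincoin(4)=1+2=3, 1+mincoin(3)=1+2=3) = 3
mincoin(6) = min(1+mincoin(5)=1+3=4, 1+mincoin(4)=1+2=3, 1+mincoin(0)=1+0=1) = 1
mincoin(7) = min(1+mincoin(6)=1+1=2, 1+mincoin(5)=1+3=4, 1+mincoin(1)=1+1=2) = 2
mincoin(8) = min(1+mincoin(7)=1+2=3, 1+mincoin(6)=1+1=2, 1+mincoin(2)=1+1=2) = 2
mincoin(9) = min(1+mincoin(8)=1+2=3, 1+mincoin(7)=1+2=3, 1+mincoin(3)=1+2=3, 1+mincoin(0)=1+0=1) = 1
mincoin(10) = min(1+mincoin(9)=1+1=2, 1+mincoin(8)=1+2=3, 1+mincoin(4)=1+2=3, 1+mincoin(1)=1+1=2) = 2
mincoin(11) = min(1+mincoin(10)=1+2=3, 1+mincoin(9)=1+1=2, 1+mincoin(5)=1+3=4, 1+mincoin(2)=1+1=2) = 2
mincoin(12) = min(1+mincoin(11)=1+2=3, 1+mincoin(10)=1+2=3, 1+mincoin(6)=1+1=2, 1+mincoin(3)=1+2=3) = 2
mincoin(13) = min(1+mincoin(12)=1+2=3, 1+mincoin(11)=1+2=3, 1+mincoin(7)=1+2=3, 1+mincoin(4)=1+2=3) = 3
mincoin(14) = min(1+mincoin(13)=1+3=4, 1+mincoin(12)=1+2=3, 1+mincoin(8)=1+2=3, 1+mincoin(5)=1+3=4) = 3
mincoin(15) = min(1+mincoin(14)=1+3=4, 1+mincoin(13)=1+3=4, 1+mincoin(9)=1+1=2, 1+mincoin(6)=1+1=2) = 2
mincoin(16) = min(1+mincoin(15)=1+2=3, 1+mincoin(14)=1+3=4, 1+mincoin(10)=1+2=3, 1+mincoin(7)=1+2=3) = 3
mincoin(17) = min(1+mincoin(16)=1+3=4, 1+mincoin(15)=1+2=3, 1+mincoin(11)=1+2=3, 1+mincoin(8)=1+2=3) = 3
mincoin(18) = min(1+mincoin(17)=1+3=4, 1+mincoin(16)=1+3=4, 1+mincoin(12)=1+2=3, 1+mincoin(9)=1+1=2) = 2
mincoin(19) = min(1+mincoin(18)=1+2=3, 1+mincoin(17)=1+3=4, 1+mincoin(13)=1+3=4, 1+mincoin(10)=1+2=3) = 3
mincoin(20) = min(1+mincoin(19)=1+3=4, 1+mincoin(18)=1+2=3, 1+mincoin(14)=1+3=4, 1+mincoin(11)=1+2=3) = 3
mincoin(21) = min(1+mincoin(20)=1+3=4, 1+mincoin(19)=1+3=4, 1+mincoin(15)=1+2=3, 1+mincoin(12)=1+2=3) = 3
mincoin(22) = min(1+mincoin(21)=1+3=4, 1+mincoin(20)=1+3=4, 1+mincoin(16)=1+3=4, 1+mincoin(13)=1+3=4) = 4
mincoin(23) = min(1+mincoin(22)=1+4=5, 1+mincoin(21)=1+3=4, 1+mincoin(17)=1+3=4, 1+mincoin(14)=1+3=4) = 4
mincoin(24) = min(1+mincoin(23)=1+4=5, 1+mincoin(22)=1+4=5, 1+mincoin(18)=1+2=3, 1+mincoin(15)=1+2=3) = 3
mincoin(25) = min(1+mincoin(24)=1+3=4, 1+mincoin(23)=1+4=5, 1+mincoin(19)=1+3=4, 1+mincoin(16)=1+3=4) = 4
mincoin(26) = min(1+mincoin(25)=1+4=5, 1+mincoin(24)=1+3=4, 1+mincoin(20)=1+3=4, 1+mincoin(17)=1+3=4) = 4
mincoin(27) = min(1+mincoin(26)=1+4=5, 1+mincoin(25)=1+4=5, 1+mincoin(21)=1+3=4, 1+mincoin(18)=1+2=3) = 3
mincoin(28) = min(1+mincoin(27)=1+3=4, 1+mincoin(26)=1+4=5, 1+mincoin(22)=1+4=5, 1+mincoin(19)=1+3=4) = 4
mincoin(29) = min(1+mincoin(28)=1+4=5, 1+mincoin(27)=1+3=4, 1+mincoin(23)=1+4=5, 1+mincoin(20)=1+3=4) = 4
mincoin(30) = min(1+mincoin(29)=1+4=5, 1+mincoin(28)=1+4=5, 1+mincoin(24)=1+3=4, 1+mincoin(21)=1+3=4) = 4
mincoin(31) = min(1+mincoin(30)=1+4=5, 1+mincoin(29)=1+4=5, 1+mincoin(25)=1+4=5, 1+mincoin(22)=1+4=5) = 5
mincoin(32) = min(1+mincoin(31)=1+5=6, 1+mincoin(30)=1+4=5, 1+mincoin(26)=1+4=5, 1+mincoin(23)=1+4=5) = 5
mincoin(33) = min(1+mincoin(32)=1+5=6, 1+mincoin(31)=1+5=6, 1+mincoin(27)=1+3=4, 1+mincoin(24)=1+3=4) = 4

4


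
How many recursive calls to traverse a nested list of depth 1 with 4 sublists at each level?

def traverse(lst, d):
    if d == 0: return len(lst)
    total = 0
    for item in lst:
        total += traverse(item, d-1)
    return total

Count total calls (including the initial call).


At depth 0 (root): 1 call
At depth 1: each of 1 parents calls traverse on 4 children = 4 calls
Total: 1 + 4 = 5

5


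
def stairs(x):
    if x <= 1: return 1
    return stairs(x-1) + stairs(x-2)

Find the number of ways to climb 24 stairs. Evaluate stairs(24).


Building up from base cases:
stairs(0) = 1
stairs(1) = 1
stairs(2) = stairs(1) + stairs(0) = 1 + 1 = 2
stairs(3) = stairs(2) + stairs(1) = 2 + 1 = 3
stairs(4) = stairs(3) + stairs(2) = 3 + 2 = 5
stairs(5) = stairs(4) + stairs(3) = 5 + 3 = 8
stairs(6) = stairs(5) + stairs(4) = 8 + 5 = 13
stairs(7) = stairs(6) + stairs(5) = 13 + 8 = 21
stairs(8) = stairs(7) + stairs(6) = 21 + 13 = 34
stairs(9) = stairs(8) + stairs(7) = 34 + 21 = 55
stairs(10) = stairs(9) + stairs(8) = 55 + 34 = 89
stairs(11) = stairs(10) + stairs(9) = 89 + 55 = 144
stairs(12) = stairs(11) + stairs(10) = 144 + 89 = 233
stairs(13) = stairs(12) + stairs(11) = 233 + 144 = 377
stairs(14) = stairs(13) + stairs(12) = 377 + 233 = 610
stairs(15) = stairs(14) + stairs(13) = 610 + 377 = 987
stairs(16) = stairs(15) + stairs(14) = 987 + 610 = 1597
stairs(17) = stairs(16) + stairs(15) = 1597 + 987 = 2584
stairs(18) = stairs(17) + stairs(16) = 2584 + 1597 = 4181
stairs(19) = stairs(18) + stairs(17) = 4181 + 2584 = 6765
stairs(20) = stairs(19) + stairs(18) = 6765 + 4181 = 10946
stairs(21) = stairs(20) + stairs(19) = 10946 + 6765 = 17711
stairs(22) = stairs(21) + stairs(20) = 17711 + 10946 = 28657
stairs(23) = stairs(22) + stairs(21) = 28657 + 17711 = 46368
stairs(24) = stairs(23) + stairs(22) = 46368 + 28657 = 75025

75025


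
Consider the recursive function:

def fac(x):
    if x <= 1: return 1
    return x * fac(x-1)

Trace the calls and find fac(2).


fac(2)
= 2 * fac(1)
= 2 * 1
= 2

2


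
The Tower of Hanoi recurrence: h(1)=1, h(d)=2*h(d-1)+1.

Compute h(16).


h(16) = 2 * h(15) + 1
h(15) = 2 * h(14) + 1
h(14) = 2 * h(13) + 1
h(13) = 2 * h(12) + 1
h(12) = 2 * h(11) + 1
h(11) = 2 * h(10) + 1
h(10) = 2 * h(9) + 1
h(9) = 2 * h(8) + 1
h(8) = 2 * h(7) + 1
h(7) = 2 * h(6) + 1
h(6) = 2 * h(5) + 1
h(5) = 2 * h(4) + 1
h(4) = 2 * h(3) + 1
h(3) = 2 * h(2) + 1
h(2) = 2 * h(1) + 1
h(1) = 1  (base case)
h(2) = 2 * 1 + 1 = 3
h(3) = 2 * 3 + 1 = 7
h(4) = 2 * 7 + 1 = 15
h(5) = 2 * 15 + 1 = 31
h(6) = 2 * 31 + 1 = 63
h(7) = 2 * 63 + 1 = 127
h(8) = 2 * 127 + 1 = 255
h(9) = 2 * 255 + 1 = 511
h(10) = 2 * 511 + 1 = 1023
h(11) = 2 * 1023 + 1 = 2047
h(12) = 2 * 2047 + 1 = 4095
h(13) = 2 * 4095 + 1 = 8191
h(14) = 2 * 8191 + 1 = 16383
h(15) = 2 * 16383 + 1 = 32767
h(16) = 2 * 32767 + 1 = 65535

65535


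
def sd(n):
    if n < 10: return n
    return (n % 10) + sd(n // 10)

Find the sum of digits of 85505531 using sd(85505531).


sd(85505531) = 1 + sd(8550553)
sd(8550553) = 3 + sd(855055)
sd(855055) = 5 + sd(85505)
sd(85505) = 5 + sd(8550)
sd(8550) = 0 + sd(855)
sd(855) = 5 + sd(85)
sd(85) = 5 + sd(8)
sd(8) = 8  (base case)
Total: 1 + 3 + 5 + 5 + 0 + 5 + 5 + 8 = 32

32


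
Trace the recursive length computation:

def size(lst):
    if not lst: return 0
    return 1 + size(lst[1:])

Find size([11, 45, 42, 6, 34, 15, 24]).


size([11, 45, 42, 6, 34, 15, 24]) = 1 + size([45, 42, 6, 34, 15, 24])
size([45, 42, 6, 34, 15, 24]) = 1 + size([42, 6, 34, 15, 24])
size([42, 6, 34, 15, 24]) = 1 + size([6, 34, 15, 24])
size([6, 34, 15, 24]) = 1 + size([34, 15, 24])
size([34, 15, 24]) = 1 + size([15, 24])
size([15, 24]) = 1 + size([24])
size([24]) = 1 + size([])
size([]) = 0  (base case)
Unwinding: 1 + 1 + 1 + 1 + 1 + 1 + 1 + 0 = 7

7


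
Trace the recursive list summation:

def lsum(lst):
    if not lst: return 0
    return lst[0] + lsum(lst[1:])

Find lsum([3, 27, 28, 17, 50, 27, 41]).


lsum([3, 27, 28, 17, 50, 27, 41]) = 3 + lsum([27, 28, 17, 50, 27, 41])
lsum([27, 28, 17, 50, 27, 41]) = 27 + lsum([28, 17, 50, 27, 41])
lsum([28, 17, 50, 27, 41]) = 28 + lsum([17, 50, 27, 41])
lsum([17, 50, 27, 41]) = 17 + lsum([50, 27, 41])
lsum([50, 27, 41]) = 50 + lsum([27, 41])
lsum([27, 41]) = 27 + lsum([41])
lsum([41]) = 41 + lsum([])
lsum([]) = 0  (base case)
Total: 3 + 27 + 28 + 17 + 50 + 27 + 41 + 0 = 193

193


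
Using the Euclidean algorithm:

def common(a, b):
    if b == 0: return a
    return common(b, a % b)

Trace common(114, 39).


common(114, 39) = common(39, 36)
common(39, 36) = common(36, 3)
common(36, 3) = common(3, 0)
common(3, 0) = 3  (base case)

3


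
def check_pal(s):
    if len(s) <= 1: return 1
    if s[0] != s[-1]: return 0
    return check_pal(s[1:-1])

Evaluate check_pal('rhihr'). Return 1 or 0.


check_pal('rhihr'): s[0]='r' == s[-1]='r' -> check check_pal('hih')
check_pal('hih'): s[0]='h' == s[-1]='h' -> check check_pal('i')
check_pal('i'): len <= 1 -> return 1  (base case)
Result: 1 (palindrome)

1


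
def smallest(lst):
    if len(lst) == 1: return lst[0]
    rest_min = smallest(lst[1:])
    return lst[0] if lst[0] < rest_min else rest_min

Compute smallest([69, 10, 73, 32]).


smallest([69, 10, 73, 32]): compare 69 with smallest([10, 73, 32])
smallest([10, 73, 32]): compare 10 with smallest([73, 32])
smallest([73, 32]): compare 73 with smallest([32])
smallest([32]) = 32  (base case)
Compare 73 with 32 -> 32
Compare 10 with 32 -> 10
Compare 69 with 10 -> 10

10


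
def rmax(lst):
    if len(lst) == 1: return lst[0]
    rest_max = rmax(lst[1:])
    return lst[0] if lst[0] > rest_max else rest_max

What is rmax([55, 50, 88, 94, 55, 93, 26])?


rmax([55, 50, 88, 94, 55, 93, 26]): compare 55 with rmax([50, 88, 94, 55, 93, 26])
rmax([50, 88, 94, 55, 93, 26]): compare 50 with rmax([88, 94, 55, 93, 26])
rmax([88, 94, 55, 93, 26]): compare 88 with rmax([94, 55, 93, 26])
rmax([94, 55, 93, 26]): compare 94 with rmax([55, 93, 26])
rmax([55, 93, 26]): compare 55 with rmax([93, 26])
rmax([93, 26]): compare 93 with rmax([26])
rmax([26]) = 26  (base case)
Compare 93 with 26 -> 93
Compare 55 with 93 -> 93
Compare 94 with 93 -> 94
Compare 88 with 94 -> 94
Compare 50 with 94 -> 94
Compare 55 with 94 -> 94

94


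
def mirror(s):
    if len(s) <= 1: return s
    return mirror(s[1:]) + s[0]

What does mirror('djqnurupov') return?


mirror('djqnurupov') = mirror('jqnurupov') + 'd'
mirror('jqnurupov') = mirror('qnurupov') + 'j'
mirror('qnurupov') = mirror('nurupov') + 'q'
mirror('nurupov') = mirror('urupov') + 'n'
mirror('urupov') = mirror('rupov') + 'u'
mirror('rupov') = mirror('upov') + 'r'
mirror('upov') = mirror('pov') + 'u'
mirror('pov') = mirror('ov') + 'p'
mirror('ov') = mirror('v') + 'o'
mirror('v') = 'v'  (base case)
Concatenating: 'v' + 'o' + 'p' + 'u' + 'r' + 'u' + 'n' + 'q' + 'j' + 'd' = 'vopurunqjd'

vopurunqjd


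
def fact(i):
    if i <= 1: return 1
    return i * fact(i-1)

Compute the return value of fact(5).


fact(5)
= 5 * fact(4)
= 5 * 4 * fact(3)
= 5 * 4 * 3 * fact(2)
= 5 * 4 * 3 * 2 * fact(1)
= 5 * 4 * 3 * 2 * 1
= 120

120


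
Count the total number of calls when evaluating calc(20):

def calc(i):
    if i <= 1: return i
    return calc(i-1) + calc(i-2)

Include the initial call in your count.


Let C(n) = total calls for calc(n)
C(0) = 1, C(1) = 1
C(2) = 1 + C(1) + C(0) = 1 + 1 + 1 = 3
C(3) = 1 + C(2) + C(1) = 1 + 3 + 1 = 5
C(4) = 1 + C(3) + C(2) = 1 + 5 + 3 = 9
C(5) = 1 + C(4) + C(3) = 1 + 9 + 5 = 15
C(6) = 1 + C(5) + C(4) = 1 + 15 + 9 = 25
C(7) = 1 + C(6) + C(5) = 1 + 25 + 15 = 41
C(8) = 1 + C(7) + C(6) = 1 + 41 + 25 = 67
C(9) = 1 + C(8) + C(7) = 1 + 67 + 41 = 109
C(10) = 1 + C(9) + C(8) = 1 + 109 + 67 = 177
C(11) = 1 + C(10) + C(9) = 1 + 177 + 109 = 287
C(12) = 1 + C(11) + C(10) = 1 + 287 + 177 = 465
C(13) = 1 + C(12) + C(11) = 1 + 465 + 287 = 753
C(14) = 1 + C(13) + C(12) = 1 + 753 + 465 = 1219
C(15) = 1 + C(14) + C(13) = 1 + 1219 + 753 = 1973
C(16) = 1 + C(15) + C(14) = 1 + 1973 + 1219 = 3193
C(17) = 1 + C(16) + C(15) = 1 + 3193 + 1973 = 5167
C(18) = 1 + C(17) + C(16) = 1 + 5167 + 3193 = 8361
C(19) = 1 + C(18) + C(17) = 1 + 8361 + 5167 = 13529
C(20) = 1 + C(19) + C(18) = 1 + 13529 + 8361 = 21891

21891


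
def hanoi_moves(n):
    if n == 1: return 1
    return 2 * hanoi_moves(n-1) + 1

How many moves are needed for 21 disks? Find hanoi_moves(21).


hanoi_moves(21) = 2 * hanoi_moves(20) + 1
hanoi_moves(20) = 2 * hanoi_moves(19) + 1
hanoi_moves(19) = 2 * hanoi_moves(18) + 1
hanoi_moves(18) = 2 * hanoi_moves(17) + 1
hanoi_moves(17) = 2 * hanoi_moves(16) + 1
hanoi_moves(16) = 2 * hanoi_moves(15) + 1
hanoi_moves(15) = 2 * hanoi_moves(14) + 1
hanoi_moves(14) = 2 * hanoi_moves(13) + 1
hanoi_moves(13) = 2 * hanoi_moves(12) + 1
hanoi_moves(12) = 2 * hanoi_moves(11) + 1
hanoi_moves(11) = 2 * hanoi_moves(10) + 1
hanoi_moves(10) = 2 * hanoi_moves(9) + 1
hanoi_moves(9) = 2 * hanoi_moves(8) + 1
hanoi_moves(8) = 2 * hanoi_moves(7) + 1
hanoi_moves(7) = 2 * hanoi_moves(6) + 1
hanoi_moves(6) = 2 * hanoi_moves(5) + 1
hanoi_moves(5) = 2 * hanoi_moves(4) + 1
hanoi_moves(4) = 2 * hanoi_moves(3) + 1
hanoi_moves(3) = 2 * hanoi_moves(2) + 1
hanoi_moves(2) = 2 * hanoi_moves(1) + 1
hanoi_moves(1) = 1  (base case)
hanoi_moves(2) = 2 * 1 + 1 = 3
hanoi_moves(3) = 2 * 3 + 1 = 7
hanoi_moves(4) = 2 * 7 + 1 = 15
hanoi_moves(5) = 2 * 15 + 1 = 31
hanoi_moves(6) = 2 * 31 + 1 = 63
hanoi_moves(7) = 2 * 63 + 1 = 127
hanoi_moves(8) = 2 * 127 + 1 = 255
hanoi_moves(9) = 2 * 255 + 1 = 511
hanoi_moves(10) = 2 * 511 + 1 = 1023
hanoi_moves(11) = 2 * 1023 + 1 = 2047
hanoi_moves(12) = 2 * 2047 + 1 = 4095
hanoi_moves(13) = 2 * 4095 + 1 = 8191
hanoi_moves(14) = 2 * 8191 + 1 = 16383
hanoi_moves(15) = 2 * 16383 + 1 = 32767
hanoi_moves(16) = 2 * 32767 + 1 = 65535
hanoi_moves(17) = 2 * 65535 + 1 = 131071
hanoi_moves(18) = 2 * 131071 + 1 = 262143
hanoi_moves(19) = 2 * 262143 + 1 = 524287
hanoi_moves(20) = 2 * 524287 + 1 = 1048575
hanoi_moves(21) = 2 * 1048575 + 1 = 2097151

2097151


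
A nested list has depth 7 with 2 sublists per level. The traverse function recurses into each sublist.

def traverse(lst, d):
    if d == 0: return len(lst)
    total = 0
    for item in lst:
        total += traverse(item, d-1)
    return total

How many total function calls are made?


At depth 0 (root): 1 call
At depth 1: each of 1 parents calls traverse on 2 children = 2 calls
At depth 2: each of 2 parents calls traverse on 2 children = 4 calls
At depth 3: each of 4 parents calls traverse on 2 children = 8 calls
At depth 4: each of 8 parents calls traverse on 2 children = 16 calls
At depth 5: each of 16 parents calls traverse on 2 children = 32 calls
At depth 6: each of 32 parents calls traverse on 2 children = 64 calls
At depth 7: each of 64 parents calls traverse on 2 children = 128 calls
Total: 1 + 2 + 4 + 8 + 16 + 32 + 64 + 128 = 255

255


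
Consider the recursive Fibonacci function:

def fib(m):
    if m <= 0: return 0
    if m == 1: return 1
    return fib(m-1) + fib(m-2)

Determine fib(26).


Computing fib(26) bottom-up:
fib(0) = 0
fib(1) = 1
fib(2) = fib(1) + fib(0) = 1 + 0 = 1
fib(3) = fib(2) + fib(1) = 1 + 1 = 2
fib(4) = fib(3) + fib(2) = 2 + 1 = 3
fib(5) = fib(4) + fib(3) = 3 + 2 = 5
fib(6) = fib(5) + fib(4) = 5 + 3 = 8
fib(7) = fib(6) + fib(5) = 8 + 5 = 13
fib(8) = fib(7) + fib(6) = 13 + 8 = 21
fib(9) = fib(8) + fib(7) = 21 + 13 = 34
fib(10) = fib(9) + fib(8) = 34 + 21 = 55
fib(11) = fib(10) + fib(9) = 55 + 34 = 89
fib(12) = fib(11) + fib(10) = 89 + 55 = 144
fib(13) = fib(12) + fib(11) = 144 + 89 = 233
fib(14) = fib(13) + fib(12) = 233 + 144 = 377
fib(15) = fib(14) + fib(13) = 377 + 233 = 610
fib(16) = fib(15) + fib(14) = 610 + 377 = 987
fib(17) = fib(16) + fib(15) = 987 + 610 = 1597
fib(18) = fib(17) + fib(16) = 1597 + 987 = 2584
fib(19) = fib(18) + fib(17) = 2584 + 1597 = 4181
fib(20) = fib(19) + fib(18) = 4181 + 2584 = 6765
fib(21) = fib(20) + fib(19) = 6765 + 4181 = 10946
fib(22) = fib(21) + fib(20) = 10946 + 6765 = 17711
fib(23) = fib(22) + fib(21) = 17711 + 10946 = 28657
fib(24) = fib(23) + fib(22) = 28657 + 17711 = 46368
fib(25) = fib(24) + fib(23) = 46368 + 28657 = 75025
fib(26) = fib(25) + fib(24) = 75025 + 46368 = 121393

121393


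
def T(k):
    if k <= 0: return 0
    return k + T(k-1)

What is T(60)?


T(60)
= 60 + 59 + 58 + 57 + 56 + 55 + 54 + 53 + 52 + 51 + 50 + 49 + 48 + 47 + 46 + 45 + 44 + 43 + 42 + 41 + 40 + 39 + 38 + 37 + 36 + 35 + 34 + 33 + 32 + 31 + 30 + 29 + 28 + 27 + 26 + 25 + 24 + 23 + 22 + 21 + 20 + 19 + 18 + 17 + 16 + 15 + 14 + 13 + 12 + 11 + 10 + 9 + 8 + 7 + 6 + 5 + 4 + 3 + 2 + 1 + T(0)
= 60 + 59 + 58 + 57 + 56 + 55 + 54 + 53 + 52 + 51 + 50 + 49 + 48 + 47 + 46 + 45 + 44 + 43 + 42 + 41 + 40 + 39 + 38 + 37 + 36 + 35 + 34 + 33 + 32 + 31 + 30 + 29 + 28 + 27 + 26 + 25 + 24 + 23 + 22 + 21 + 20 + 19 + 18 + 17 + 16 + 15 + 14 + 13 + 12 + 11 + 10 + 9 + 8 + 7 + 6 + 5 + 4 + 3 + 2 + 1 + 0
= 1830

1830


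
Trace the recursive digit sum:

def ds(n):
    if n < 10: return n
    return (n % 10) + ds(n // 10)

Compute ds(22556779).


ds(22556779) = 9 + ds(2255677)
ds(2255677) = 7 + ds(225567)
ds(225567) = 7 + ds(22556)
ds(22556) = 6 + ds(2255)
ds(2255) = 5 + ds(225)
ds(225) = 5 + ds(22)
ds(22) = 2 + ds(2)
ds(2) = 2  (base case)
Total: 9 + 7 + 7 + 6 + 5 + 5 + 2 + 2 = 43

43


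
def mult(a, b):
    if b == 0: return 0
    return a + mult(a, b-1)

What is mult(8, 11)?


mult(8, 11) = 8 + mult(8, 10)
mult(8, 10) = 8 + mult(8, 9)
mult(8, 9) = 8 + mult(8, 8)
mult(8, 8) = 8 + mult(8, 7)
mult(8, 7) = 8 + mult(8, 6)
mult(8, 6) = 8 + mult(8, 5)
mult(8, 5) = 8 + mult(8, 4)
mult(8, 4) = 8 + mult(8, 3)
mult(8, 3) = 8 + mult(8, 2)
mult(8, 2) = 8 + mult(8, 1)
mult(8, 1) = 8 + mult(8, 0)
mult(8, 0) = 0  (base case)
Total: 8 + 8 + 8 + 8 + 8 + 8 + 8 + 8 + 8 + 8 + 8 + 0 = 88

88


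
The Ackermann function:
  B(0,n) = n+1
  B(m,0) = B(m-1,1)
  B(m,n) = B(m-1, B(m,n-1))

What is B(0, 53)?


B(0, 53) = 54
Result: B(0, 53) = 54

54


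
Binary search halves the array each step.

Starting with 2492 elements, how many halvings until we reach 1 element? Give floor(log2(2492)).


2492 / 2 = 1246
1246 / 2 = 623
623 / 2 = 311
311 / 2 = 155
155 / 2 = 77
77 / 2 = 38
38 / 2 = 19
19 / 2 = 9
9 / 2 = 4
4 / 2 = 2
2 / 2 = 1
Reached 1 after 11 halvings

11


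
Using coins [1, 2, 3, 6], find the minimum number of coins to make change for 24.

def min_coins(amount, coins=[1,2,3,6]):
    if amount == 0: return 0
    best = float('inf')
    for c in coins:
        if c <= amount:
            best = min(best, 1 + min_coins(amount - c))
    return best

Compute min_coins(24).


Building up with DP:
min_coins(0) = 0
min_coins(1) = min(1+min_coins(0)=1+0=1) = 1
min_coins(2) = min(1+min_coins(1)=1+1=2, 1+min_coins(0)=1+0=1) = 1
min_coins(3) = min(1+min_coins(2)=1+1=2, 1+min_coins(1)=1+1=2, 1+min_coins(0)=1+0=1) = 1
min_coins(4) = min(1+min_coins(3)=1+1=2, 1+min_coins(2)=1+1=2, 1+min_coins(1)=1+1=2) = 2
min_coins(5) = min(1+min_coins(4)=1+2=3, 1+min_coins(3)=1+1=2, 1+min_coins(2)=1+1=2) = 2
min_coins(6) = min(1+min_coins(5)=1+2=3, 1+min_coins(4)=1+2=3, 1+min_coins(3)=1+1=2, 1+min_coins(0)=1+0=1) = 1
min_coins(7) = min(1+min_coins(6)=1+1=2, 1+min_coins(5)=1+2=3, 1+min_coins(4)=1+2=3, 1+min_coins(1)=1+1=2) = 2
min_coins(8) = min(1+min_coins(7)=1+2=3, 1+min_coins(6)=1+1=2, 1+min_coins(5)=1+2=3, 1+min_coins(2)=1+1=2) = 2
min_coins(9) = min(1+min_coins(8)=1+2=3, 1+min_coins(7)=1+2=3, 1+min_coins(6)=1+1=2, 1+min_coins(3)=1+1=2) = 2
min_coins(10) = min(1+min_coins(9)=1+2=3, 1+min_coins(8)=1+2=3, 1+min_coins(7)=1+2=3, 1+min_coins(4)=1+2=3) = 3
min_coins(11) = min(1+min_coins(10)=1+3=4, 1+min_coins(9)=1+2=3, 1+min_coins(8)=1+2=3, 1+min_coins(5)=1+2=3) = 3
min_coins(12) = min(1+min_coins(11)=1+3=4, 1+min_coins(10)=1+3=4, 1+min_coins(9)=1+2=3, 1+min_coins(6)=1+1=2) = 2
min_coins(13) = min(1+min_coins(12)=1+2=3, 1+min_coins(11)=1+3=4, 1+min_coins(10)=1+3=4, 1+min_coins(7)=1+2=3) = 3
min_coins(14) = min(1+min_coins(13)=1+3=4, 1+min_coins(12)=1+2=3, 1+min_coins(11)=1+3=4, 1+min_coins(8)=1+2=3) = 3
min_coins(15) = min(1+min_coins(14)=1+3=4, 1+min_coins(13)=1+3=4, 1+min_coins(12)=1+2=3, 1+min_coins(9)=1+2=3) = 3
min_coins(16) = min(1+min_coins(15)=1+3=4, 1+min_coins(14)=1+3=4, 1+min_coins(13)=1+3=4, 1+min_coins(10)=1+3=4) = 4
min_coins(17) = min(1+min_coins(16)=1+4=5, 1+min_coins(15)=1+3=4, 1+min_coins(14)=1+3=4, 1+min_coins(11)=1+3=4) = 4
min_coins(18) = min(1+min_coins(17)=1+4=5, 1+min_coins(16)=1+4=5, 1+min_coins(15)=1+3=4, 1+min_coins(12)=1+2=3) = 3
min_coins(19) = min(1+min_coins(18)=1+3=4, 1+min_coins(17)=1+4=5, 1+min_coins(16)=1+4=5, 1+min_coins(13)=1+3=4) = 4
min_coins(20) = min(1+min_coins(19)=1+4=5, 1+min_coins(18)=1+3=4, 1+min_coins(17)=1+4=5, 1+min_coins(14)=1+3=4) = 4
min_coins(21) = min(1+min_coins(20)=1+4=5, 1+min_coins(19)=1+4=5, 1+min_coins(18)=1+3=4, 1+min_coins(15)=1+3=4) = 4
min_coins(22) = min(1+min_coins(21)=1+4=5, 1+min_coins(20)=1+4=5, 1+min_coins(19)=1+4=5, 1+min_coins(16)=1+4=5) = 5
min_coins(23) = min(1+min_coins(22)=1+5=6, 1+min_coins(21)=1+4=5, 1+min_coins(20)=1+4=5, 1+min_coins(17)=1+4=5) = 5
min_coins(24) = min(1+min_coins(23)=1+5=6, 1+min_coins(22)=1+5=6, 1+min_coins(21)=1+4=5, 1+min_coins(18)=1+3=4) = 4

4


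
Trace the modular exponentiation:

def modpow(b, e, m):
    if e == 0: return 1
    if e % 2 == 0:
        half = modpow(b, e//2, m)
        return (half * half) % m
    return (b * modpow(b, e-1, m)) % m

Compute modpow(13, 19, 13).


modpow(13, 19, 13): e is odd, compute modpow(13, 18, 13)
  modpow(13, 18, 13): e is even, compute modpow(13, 9, 13)
    modpow(13, 9, 13): e is odd, compute modpow(13, 8, 13)
      modpow(13, 8, 13): e is even, compute modpow(13, 4, 13)
        modpow(13, 4, 13): e is even, compute modpow(13, 2, 13)
          modpow(13, 2, 13): e is even, compute modpow(13, 1, 13)
          modpow(13, 1, 13): e is odd, compute modpow(13, 0, 13)
          modpow(13, 0, 13) = 1
          (13 * 1) % 13 = 0
          half=0, (0*0) % 13 = 0
        half=0, (0*0) % 13 = 0
      half=0, (0*0) % 13 = 0
    (13 * 0) % 13 = 0
  half=0, (0*0) % 13 = 0
(13 * 0) % 13 = 0

0


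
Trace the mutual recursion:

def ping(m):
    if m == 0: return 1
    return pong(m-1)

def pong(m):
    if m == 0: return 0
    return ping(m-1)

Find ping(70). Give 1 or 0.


ping(70) = pong(69)
pong(69) = ping(68)
ping(68) = pong(67)
pong(67) = ping(66)
ping(66) = pong(65)
pong(65) = ping(64)
ping(64) = pong(63)
pong(63) = ping(62)
ping(62) = pong(61)
pong(61) = ping(60)
ping(60) = pong(59)
pong(59) = ping(58)
ping(58) = pong(57)
pong(57) = ping(56)
ping(56) = pong(55)
pong(55) = ping(54)
ping(54) = pong(53)
pong(53) = ping(52)
ping(52) = pong(51)
pong(51) = ping(50)
ping(50) = pong(49)
pong(49) = ping(48)
ping(48) = pong(47)
pong(47) = ping(46)
ping(46) = pong(45)
pong(45) = ping(44)
ping(44) = pong(43)
pong(43) = ping(42)
ping(42) = pong(41)
pong(41) = ping(40)
ping(40) = pong(39)
pong(39) = ping(38)
ping(38) = pong(37)
pong(37) = ping(36)
ping(36) = pong(35)
pong(35) = ping(34)
ping(34) = pong(33)
pong(33) = ping(32)
ping(32) = pong(31)
pong(31) = ping(30)
ping(30) = pong(29)
pong(29) = ping(28)
ping(28) = pong(27)
pong(27) = ping(26)
ping(26) = pong(25)
pong(25) = ping(24)
ping(24) = pong(23)
pong(23) = ping(22)
ping(22) = pong(21)
pong(21) = ping(20)
ping(20) = pong(19)
pong(19) = ping(18)
ping(18) = pong(17)
pong(17) = ping(16)
ping(16) = pong(15)
pong(15) = ping(14)
ping(14) = pong(13)
pong(13) = ping(12)
ping(12) = pong(11)
pong(11) = ping(10)
ping(10) = pong(9)
pong(9) = ping(8)
ping(8) = pong(7)
pong(7) = ping(6)
ping(6) = pong(5)
pong(5) = ping(4)
ping(4) = pong(3)
pong(3) = ping(2)
ping(2) = pong(1)
pong(1) = ping(0)
ping(0) = 1  (base case)
Result: 1

1


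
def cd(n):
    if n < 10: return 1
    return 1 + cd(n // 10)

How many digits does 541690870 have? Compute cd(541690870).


cd(541690870) = 1 + cd(54169087)
cd(54169087) = 1 + cd(5416908)
cd(5416908) = 1 + cd(541690)
cd(541690) = 1 + cd(54169)
cd(54169) = 1 + cd(5416)
cd(5416) = 1 + cd(541)
cd(541) = 1 + cd(54)
cd(54) = 1 + cd(5)
cd(5) = 1  (base case: 5 < 10)
Unwinding: 1 + 1 + 1 + 1 + 1 + 1 + 1 + 1 + 1 = 9

9


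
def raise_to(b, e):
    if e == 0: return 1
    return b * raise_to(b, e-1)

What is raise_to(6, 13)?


raise_to(6, 13)
= 6 * raise_to(6, 12)
= 6 * 6 * raise_to(6, 11)
= 6 * 6 * 6 * raise_to(6, 10)
= 6 * 6 * 6 * 6 * raise_to(6, 9)
= 6 * 6 * 6 * 6 * 6 * raise_to(6, 8)
= 6 * 6 * 6 * 6 * 6 * 6 * raise_to(6, 7)
= 6 * 6 * 6 * 6 * 6 * 6 * 6 * raise_to(6, 6)
= 6 * 6 * 6 * 6 * 6 * 6 * 6 * 6 * raise_to(6, 5)
= 6 * 6 * 6 * 6 * 6 * 6 * 6 * 6 * 6 * raise_to(6, 4)
= 6 * 6 * 6 * 6 * 6 * 6 * 6 * 6 * 6 * 6 * raise_to(6, 3)
= 6 * 6 * 6 * 6 * 6 * 6 * 6 * 6 * 6 * 6 * 6 * raise_to(6, 2)
= 6 * 6 * 6 * 6 * 6 * 6 * 6 * 6 * 6 * 6 * 6 * 6 * raise_to(6, 1)
= 6 * 6 * 6 * 6 * 6 * 6 * 6 * 6 * 6 * 6 * 6 * 6 * 6 * raise_to(6, 0)
= 6 * 6 * 6 * 6 * 6 * 6 * 6 * 6 * 6 * 6 * 6 * 6 * 6 * 1
= 13060694016

13060694016


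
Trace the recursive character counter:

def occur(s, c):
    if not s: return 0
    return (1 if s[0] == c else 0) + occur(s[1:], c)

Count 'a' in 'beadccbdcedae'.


s[0]='b' != 'a' -> 0
s[0]='e' != 'a' -> 0
s[0]='a' == 'a' -> 1
s[0]='d' != 'a' -> 0
s[0]='c' != 'a' -> 0
s[0]='c' != 'a' -> 0
s[0]='b' != 'a' -> 0
s[0]='d' != 'a' -> 0
s[0]='c' != 'a' -> 0
s[0]='e' != 'a' -> 0
s[0]='d' != 'a' -> 0
s[0]='a' == 'a' -> 1
s[0]='e' != 'a' -> 0
Sum: 0 + 0 + 1 + 0 + 0 + 0 + 0 + 0 + 0 + 0 + 0 + 1 + 0 = 2

2


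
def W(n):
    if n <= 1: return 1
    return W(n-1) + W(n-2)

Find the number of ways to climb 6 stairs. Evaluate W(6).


Building up from base cases:
W(0) = 1
W(1) = 1
W(2) = W(1) + W(0) = 1 + 1 = 2
W(3) = W(2) + W(1) = 2 + 1 = 3
W(4) = W(3) + W(2) = 3 + 2 = 5
W(5) = W(4) + W(3) = 5 + 3 = 8
W(6) = W(5) + W(4) = 8 + 5 = 13

13


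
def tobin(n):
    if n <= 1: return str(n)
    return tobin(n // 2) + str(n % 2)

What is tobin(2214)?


tobin(2214) = tobin(1107) + '0'
tobin(1107) = tobin(553) + '1'
tobin(553) = tobin(276) + '1'
tobin(276) = tobin(138) + '0'
tobin(138) = tobin(69) + '0'
tobin(69) = tobin(34) + '1'
tobin(34) = tobin(17) + '0'
tobin(17) = tobin(8) + '1'
tobin(8) = tobin(4) + '0'
tobin(4) = tobin(2) + '0'
tobin(2) = tobin(1) + '0'
tobin(1) = '1'  (base case)
Concatenating: '1' + '0' + '0' + '0' + '1' + '0' + '1' + '0' + '0' + '1' + '1' + '0' = '100010100110'

100010100110


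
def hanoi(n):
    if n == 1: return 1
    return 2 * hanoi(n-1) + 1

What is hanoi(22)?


hanoi(22) = 2 * hanoi(21) + 1
hanoi(21) = 2 * hanoi(20) + 1
hanoi(20) = 2 * hanoi(19) + 1
hanoi(19) = 2 * hanoi(18) + 1
hanoi(18) = 2 * hanoi(17) + 1
hanoi(17) = 2 * hanoi(16) + 1
hanoi(16) = 2 * hanoi(15) + 1
hanoi(15) = 2 * hanoi(14) + 1
hanoi(14) = 2 * hanoi(13) + 1
hanoi(13) = 2 * hanoi(12) + 1
hanoi(12) = 2 * hanoi(11) + 1
hanoi(11) = 2 * hanoi(10) + 1
hanoi(10) = 2 * hanoi(9) + 1
hanoi(9) = 2 * hanoi(8) + 1
hanoi(8) = 2 * hanoi(7) + 1
hanoi(7) = 2 * hanoi(6) + 1
hanoi(6) = 2 * hanoi(5) + 1
hanoi(5) = 2 * hanoi(4) + 1
hanoi(4) = 2 * hanoi(3) + 1
hanoi(3) = 2 * hanoi(2) + 1
hanoi(2) = 2 * hanoi(1) + 1
hanoi(1) = 1  (base case)
hanoi(2) = 2 * 1 + 1 = 3
hanoi(3) = 2 * 3 + 1 = 7
hanoi(4) = 2 * 7 + 1 = 15
hanoi(5) = 2 * 15 + 1 = 31
hanoi(6) = 2 * 31 + 1 = 63
hanoi(7) = 2 * 63 + 1 = 127
hanoi(8) = 2 * 127 + 1 = 255
hanoi(9) = 2 * 255 + 1 = 511
hanoi(10) = 2 * 511 + 1 = 1023
hanoi(11) = 2 * 1023 + 1 = 2047
hanoi(12) = 2 * 2047 + 1 = 4095
hanoi(13) = 2 * 4095 + 1 = 8191
hanoi(14) = 2 * 8191 + 1 = 16383
hanoi(15) = 2 * 16383 + 1 = 32767
hanoi(16) = 2 * 32767 + 1 = 65535
hanoi(17) = 2 * 65535 + 1 = 131071
hanoi(18) = 2 * 131071 + 1 = 262143
hanoi(19) = 2 * 262143 + 1 = 524287
hanoi(20) = 2 * 524287 + 1 = 1048575
hanoi(21) = 2 * 1048575 + 1 = 2097151
hanoi(22) = 2 * 2097151 + 1 = 4194303

4194303


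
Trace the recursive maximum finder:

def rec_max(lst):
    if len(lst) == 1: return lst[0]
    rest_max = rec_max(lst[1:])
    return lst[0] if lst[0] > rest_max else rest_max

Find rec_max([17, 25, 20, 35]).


rec_max([17, 25, 20, 35]): compare 17 with rec_max([25, 20, 35])
rec_max([25, 20, 35]): compare 25 with rec_max([20, 35])
rec_max([20, 35]): compare 20 with rec_max([35])
rec_max([35]) = 35  (base case)
Compare 20 with 35 -> 35
Compare 25 with 35 -> 35
Compare 17 with 35 -> 35

35


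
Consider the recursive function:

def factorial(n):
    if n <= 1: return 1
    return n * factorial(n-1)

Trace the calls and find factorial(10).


factorial(10)
= 10 * factorial(9)
= 10 * 9 * factorial(8)
= 10 * 9 * 8 * factorial(7)
= 10 * 9 * 8 * 7 * factorial(6)
= 10 * 9 * 8 * 7 * 6 * factorial(5)
= 10 * 9 * 8 * 7 * 6 * 5 * factorial(4)
= 10 * 9 * 8 * 7 * 6 * 5 * 4 * factorial(3)
= 10 * 9 * 8 * 7 * 6 * 5 * 4 * 3 * factorial(2)
= 10 * 9 * 8 * 7 * 6 * 5 * 4 * 3 * 2 * factorial(1)
= 10 * 9 * 8 * 7 * 6 * 5 * 4 * 3 * 2 * 1
= 3628800

3628800


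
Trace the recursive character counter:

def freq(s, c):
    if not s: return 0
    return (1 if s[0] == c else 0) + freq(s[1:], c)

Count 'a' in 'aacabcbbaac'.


s[0]='a' == 'a' -> 1
s[0]='a' == 'a' -> 1
s[0]='c' != 'a' -> 0
s[0]='a' == 'a' -> 1
s[0]='b' != 'a' -> 0
s[0]='c' != 'a' -> 0
s[0]='b' != 'a' -> 0
s[0]='b' != 'a' -> 0
s[0]='a' == 'a' -> 1
s[0]='a' == 'a' -> 1
s[0]='c' != 'a' -> 0
Sum: 1 + 1 + 0 + 1 + 0 + 0 + 0 + 0 + 1 + 1 + 0 = 5

5


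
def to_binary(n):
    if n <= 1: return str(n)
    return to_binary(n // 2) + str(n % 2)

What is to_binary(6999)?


to_binary(6999) = to_binary(3499) + '1'
to_binary(3499) = to_binary(1749) + '1'
to_binary(1749) = to_binary(874) + '1'
to_binary(874) = to_binary(437) + '0'
to_binary(437) = to_binary(218) + '1'
to_binary(218) = to_binary(109) + '0'
to_binary(109) = to_binary(54) + '1'
to_binary(54) = to_binary(27) + '0'
to_binary(27) = to_binary(13) + '1'
to_binary(13) = to_binary(6) + '1'
to_binary(6) = to_binary(3) + '0'
to_binary(3) = to_binary(1) + '1'
to_binary(1) = '1'  (base case)
Concatenating: '1' + '1' + '0' + '1' + '1' + '0' + '1' + '0' + '1' + '0' + '1' + '1' + '1' = '1101101010111'

1101101010111


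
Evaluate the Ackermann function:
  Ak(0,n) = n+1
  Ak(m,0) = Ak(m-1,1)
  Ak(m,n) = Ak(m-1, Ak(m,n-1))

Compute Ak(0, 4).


Ak(0, 4) = 5
Result: Ak(0, 4) = 5

5


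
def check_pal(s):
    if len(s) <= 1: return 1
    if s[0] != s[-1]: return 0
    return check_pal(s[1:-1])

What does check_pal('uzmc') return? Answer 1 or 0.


check_pal('uzmc'): s[0]='u' != s[-1]='c' -> return 0
Result: 0 (not a palindrome)

0


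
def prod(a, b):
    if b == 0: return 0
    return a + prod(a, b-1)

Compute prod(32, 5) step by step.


prod(32, 5) = 32 + prod(32, 4)
prod(32, 4) = 32 + prod(32, 3)
prod(32, 3) = 32 + prod(32, 2)
prod(32, 2) = 32 + prod(32, 1)
prod(32, 1) = 32 + prod(32, 0)
prod(32, 0) = 0  (base case)
Total: 32 + 32 + 32 + 32 + 32 + 0 = 160

160


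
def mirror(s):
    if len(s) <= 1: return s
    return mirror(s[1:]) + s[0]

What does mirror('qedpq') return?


mirror('qedpq') = mirror('edpq') + 'q'
mirror('edpq') = mirror('dpq') + 'e'
mirror('dpq') = mirror('pq') + 'd'
mirror('pq') = mirror('q') + 'p'
mirror('q') = 'q'  (base case)
Concatenating: 'q' + 'p' + 'd' + 'e' + 'q' = 'qpdeq'

qpdeq
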